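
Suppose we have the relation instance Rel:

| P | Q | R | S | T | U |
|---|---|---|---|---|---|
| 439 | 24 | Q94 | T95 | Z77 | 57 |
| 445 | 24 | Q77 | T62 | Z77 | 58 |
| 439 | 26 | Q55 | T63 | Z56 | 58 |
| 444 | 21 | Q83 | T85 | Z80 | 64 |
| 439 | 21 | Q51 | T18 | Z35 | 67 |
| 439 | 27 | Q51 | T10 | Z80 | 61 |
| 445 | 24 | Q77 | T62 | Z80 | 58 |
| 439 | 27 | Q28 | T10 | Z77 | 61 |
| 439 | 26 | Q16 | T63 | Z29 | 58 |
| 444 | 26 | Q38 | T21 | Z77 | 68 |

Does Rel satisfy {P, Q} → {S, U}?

Yes

(P=439, Q=24): 1 row → {S,U} = (T95, 57) ✓
(P=445, Q=24): 2 rows → {S,U} = (T62, 58), (T62, 58) ✓
(P=439, Q=26): 2 rows → {S,U} = (T63, 58), (T63, 58) ✓
(P=444, Q=21): 1 row → {S,U} = (T85, 64) ✓
(P=439, Q=21): 1 row → {S,U} = (T18, 67) ✓
(P=439, Q=27): 2 rows → {S,U} = (T10, 61), (T10, 61) ✓
(P=444, Q=26): 1 row → {S,U} = (T21, 68) ✓
Every {P, Q} value is associated with a single {S, U} value, so {P, Q} → {S, U} holds.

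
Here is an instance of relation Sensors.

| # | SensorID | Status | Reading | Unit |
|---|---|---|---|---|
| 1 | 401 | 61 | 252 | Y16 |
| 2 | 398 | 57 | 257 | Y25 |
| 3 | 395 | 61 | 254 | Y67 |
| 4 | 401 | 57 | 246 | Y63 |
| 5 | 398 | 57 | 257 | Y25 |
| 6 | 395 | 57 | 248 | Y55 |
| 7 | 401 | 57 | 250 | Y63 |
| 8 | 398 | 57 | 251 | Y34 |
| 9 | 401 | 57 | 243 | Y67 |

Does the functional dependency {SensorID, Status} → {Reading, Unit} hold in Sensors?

No

(SensorID=401, Status=61): row 1 → {Reading,Unit} = (252, Y16) ✓
(SensorID=398, Status=57): rows 2, 5, 8 → {Reading,Unit} takes values {(257, Y25), (251, Y34)} — violation
(SensorID=395, Status=61): row 3 → {Reading,Unit} = (254, Y67) ✓
(SensorID=401, Status=57): rows 4, 7, 9 → {Reading,Unit} takes values {(246, Y63), (250, Y63), (243, Y67)} — violation
(SensorID=395, Status=57): row 6 → {Reading,Unit} = (248, Y55) ✓
Two rows agree on {SensorID, Status} but differ on {Reading, Unit}, so {SensorID, Status} → {Reading, Unit} does not hold.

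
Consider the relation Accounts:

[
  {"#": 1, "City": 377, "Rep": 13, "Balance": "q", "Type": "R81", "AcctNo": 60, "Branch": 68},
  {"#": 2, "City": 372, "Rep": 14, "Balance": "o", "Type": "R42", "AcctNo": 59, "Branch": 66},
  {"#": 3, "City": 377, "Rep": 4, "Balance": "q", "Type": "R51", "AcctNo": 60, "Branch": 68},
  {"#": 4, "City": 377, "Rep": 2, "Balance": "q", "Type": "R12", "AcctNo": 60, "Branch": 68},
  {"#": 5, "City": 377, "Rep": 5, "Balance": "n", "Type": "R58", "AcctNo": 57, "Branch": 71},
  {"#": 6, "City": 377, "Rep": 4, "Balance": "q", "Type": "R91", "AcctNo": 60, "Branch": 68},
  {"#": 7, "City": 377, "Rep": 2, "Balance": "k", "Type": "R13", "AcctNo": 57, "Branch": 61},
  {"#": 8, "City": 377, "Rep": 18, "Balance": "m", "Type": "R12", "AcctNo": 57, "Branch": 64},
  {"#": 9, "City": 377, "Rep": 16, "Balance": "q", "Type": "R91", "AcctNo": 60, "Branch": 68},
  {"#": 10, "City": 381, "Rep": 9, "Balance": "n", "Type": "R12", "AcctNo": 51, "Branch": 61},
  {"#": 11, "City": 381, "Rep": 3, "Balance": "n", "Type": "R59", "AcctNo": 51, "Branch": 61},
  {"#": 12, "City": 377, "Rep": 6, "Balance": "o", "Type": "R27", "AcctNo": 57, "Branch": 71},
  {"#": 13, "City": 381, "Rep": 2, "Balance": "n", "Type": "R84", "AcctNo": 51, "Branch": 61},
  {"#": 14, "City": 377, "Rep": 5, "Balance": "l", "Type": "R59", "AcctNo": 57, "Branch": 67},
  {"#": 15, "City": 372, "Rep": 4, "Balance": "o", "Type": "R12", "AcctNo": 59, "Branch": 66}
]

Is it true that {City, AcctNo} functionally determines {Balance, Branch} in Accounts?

No

(City=377, AcctNo=60): rows 1, 3, 4, 6, 9 → {Balance,Branch} = (q, 68), (q, 68), (q, 68), (q, 68), (q, 68) ✓
(City=372, AcctNo=59): rows 2, 15 → {Balance,Branch} = (o, 66), (o, 66) ✓
(City=377, AcctNo=57): rows 5, 7, 8, 12, 14 → {Balance,Branch} takes values {(n, 71), (k, 61), (m, 64), (o, 71), (l, 67)} — violation
(City=381, AcctNo=51): rows 10, 11, 13 → {Balance,Branch} = (n, 61), (n, 61), (n, 61) ✓
Two rows agree on {City, AcctNo} but differ on {Balance, Branch}, so {City, AcctNo} → {Balance, Branch} does not hold.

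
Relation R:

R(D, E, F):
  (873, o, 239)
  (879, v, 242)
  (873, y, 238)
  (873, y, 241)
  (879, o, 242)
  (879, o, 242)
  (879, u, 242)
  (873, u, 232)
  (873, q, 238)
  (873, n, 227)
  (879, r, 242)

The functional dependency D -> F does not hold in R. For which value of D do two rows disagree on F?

873

D=873: 6 rows → F takes values {239, 238, 241, 232, 227} — violation
D=879: 5 rows → F = 242, 242, 242, 242, 242 ✓
The only D value with inconsistent F is D=873.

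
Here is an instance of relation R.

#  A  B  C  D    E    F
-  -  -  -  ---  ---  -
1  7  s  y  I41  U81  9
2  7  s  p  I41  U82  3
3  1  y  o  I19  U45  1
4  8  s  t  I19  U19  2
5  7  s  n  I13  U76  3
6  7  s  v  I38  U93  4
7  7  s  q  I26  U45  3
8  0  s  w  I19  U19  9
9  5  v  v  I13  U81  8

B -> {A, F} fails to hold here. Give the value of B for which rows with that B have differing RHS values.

s

B=s: rows 1, 2, 4, 5, 6, 7, 8 → {A,F} takes values {(7, 9), (7, 3), (8, 2), (7, 4), (0, 9)} — violation
B=y: row 3 → {A,F} = (1, 1) ✓
B=v: row 9 → {A,F} = (5, 8) ✓
The only B value with inconsistent RHS is B=s.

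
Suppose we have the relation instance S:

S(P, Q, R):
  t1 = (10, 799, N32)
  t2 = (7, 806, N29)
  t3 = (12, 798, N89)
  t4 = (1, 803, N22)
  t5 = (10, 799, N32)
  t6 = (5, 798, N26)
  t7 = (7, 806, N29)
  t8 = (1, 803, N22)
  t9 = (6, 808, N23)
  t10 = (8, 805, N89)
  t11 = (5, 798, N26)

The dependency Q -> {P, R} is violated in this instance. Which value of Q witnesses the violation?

798

Q=799: rows 1, 5 → {P,R} = (10, N32), (10, N32) ✓
Q=806: rows 2, 7 → {P,R} = (7, N29), (7, N29) ✓
Q=798: rows 3, 6, 11 → {P,R} takes values {(12, N89), (5, N26)} — violation
Q=803: rows 4, 8 → {P,R} = (1, N22), (1, N22) ✓
Q=808: row 9 → {P,R} = (6, N23) ✓
Q=805: row 10 → {P,R} = (8, N89) ✓
The only Q value with inconsistent RHS is Q=798.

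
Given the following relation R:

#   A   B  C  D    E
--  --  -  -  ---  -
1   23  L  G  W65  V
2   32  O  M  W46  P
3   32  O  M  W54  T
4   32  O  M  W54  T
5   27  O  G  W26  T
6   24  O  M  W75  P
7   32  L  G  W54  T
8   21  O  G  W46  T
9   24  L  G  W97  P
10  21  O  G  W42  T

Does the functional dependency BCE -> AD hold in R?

No

(B=L, C=G, E=V): row 1 → {A,D} = (23, W65) ✓
(B=O, C=M, E=P): rows 2, 6 → {A,D} takes values {(32, W46), (24, W75)} — violation
(B=O, C=M, E=T): rows 3, 4 → {A,D} = (32, W54), (32, W54) ✓
(B=O, C=G, E=T): rows 5, 8, 10 → {A,D} takes values {(27, W26), (21, W46), (21, W42)} — violation
(B=L, C=G, E=T): row 7 → {A,D} = (32, W54) ✓
(B=L, C=G, E=P): row 9 → {A,D} = (24, W97) ✓
Two rows agree on BCE but differ on AD, so BCE -> AD does not hold.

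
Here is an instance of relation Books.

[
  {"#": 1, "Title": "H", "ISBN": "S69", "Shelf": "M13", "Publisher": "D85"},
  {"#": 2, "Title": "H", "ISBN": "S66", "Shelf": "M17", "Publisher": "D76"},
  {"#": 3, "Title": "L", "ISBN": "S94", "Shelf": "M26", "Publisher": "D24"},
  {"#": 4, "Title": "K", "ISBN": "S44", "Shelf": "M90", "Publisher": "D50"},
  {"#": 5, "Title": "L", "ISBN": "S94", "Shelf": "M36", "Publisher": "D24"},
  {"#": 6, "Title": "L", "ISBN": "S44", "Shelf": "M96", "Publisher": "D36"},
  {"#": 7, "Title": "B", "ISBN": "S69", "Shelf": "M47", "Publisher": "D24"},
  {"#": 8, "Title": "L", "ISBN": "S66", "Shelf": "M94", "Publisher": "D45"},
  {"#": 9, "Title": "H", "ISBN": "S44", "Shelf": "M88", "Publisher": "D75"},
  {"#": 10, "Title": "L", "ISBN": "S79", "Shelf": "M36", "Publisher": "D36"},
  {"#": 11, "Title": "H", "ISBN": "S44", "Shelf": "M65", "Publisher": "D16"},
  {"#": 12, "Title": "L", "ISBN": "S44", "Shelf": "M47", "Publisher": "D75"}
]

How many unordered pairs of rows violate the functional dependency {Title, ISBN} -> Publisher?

(Title=L, ISBN=S94): all 2 rows agree on Publisher — 0 pairs.
(Title=L, ISBN=S44): violating pairs (6,12) — 1 pair.
(Title=H, ISBN=S44): violating pairs (9,11) — 1 pair.

2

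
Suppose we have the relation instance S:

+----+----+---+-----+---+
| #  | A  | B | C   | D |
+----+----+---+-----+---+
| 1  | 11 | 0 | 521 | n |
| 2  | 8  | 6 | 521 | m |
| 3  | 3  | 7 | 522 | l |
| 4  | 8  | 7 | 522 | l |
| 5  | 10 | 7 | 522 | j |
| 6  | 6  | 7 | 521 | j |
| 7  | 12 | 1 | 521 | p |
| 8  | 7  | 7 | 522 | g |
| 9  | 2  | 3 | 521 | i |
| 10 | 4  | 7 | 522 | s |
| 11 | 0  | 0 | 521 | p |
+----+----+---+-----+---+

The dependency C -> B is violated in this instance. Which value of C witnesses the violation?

521

C=521: rows 1, 2, 6, 7, 9, 11 → B takes values {0, 6, 7, 1, 3} — violation
C=522: rows 3, 4, 5, 8, 10 → B = 7, 7, 7, 7, 7 ✓
The only C value with inconsistent B is C=521.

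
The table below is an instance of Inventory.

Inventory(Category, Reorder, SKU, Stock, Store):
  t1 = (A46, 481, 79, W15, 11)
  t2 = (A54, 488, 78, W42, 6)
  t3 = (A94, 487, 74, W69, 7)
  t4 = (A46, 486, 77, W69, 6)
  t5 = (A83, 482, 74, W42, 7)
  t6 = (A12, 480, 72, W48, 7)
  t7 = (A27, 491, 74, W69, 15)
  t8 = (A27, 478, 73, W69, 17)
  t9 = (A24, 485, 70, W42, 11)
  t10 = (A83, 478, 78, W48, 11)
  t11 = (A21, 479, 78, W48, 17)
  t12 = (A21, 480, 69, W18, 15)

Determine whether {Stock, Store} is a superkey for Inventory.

All 12 rows have distinct {Stock, Store} values, so {Stock, Store} → (all attributes) holds and {Stock, Store} is a superkey.

Yes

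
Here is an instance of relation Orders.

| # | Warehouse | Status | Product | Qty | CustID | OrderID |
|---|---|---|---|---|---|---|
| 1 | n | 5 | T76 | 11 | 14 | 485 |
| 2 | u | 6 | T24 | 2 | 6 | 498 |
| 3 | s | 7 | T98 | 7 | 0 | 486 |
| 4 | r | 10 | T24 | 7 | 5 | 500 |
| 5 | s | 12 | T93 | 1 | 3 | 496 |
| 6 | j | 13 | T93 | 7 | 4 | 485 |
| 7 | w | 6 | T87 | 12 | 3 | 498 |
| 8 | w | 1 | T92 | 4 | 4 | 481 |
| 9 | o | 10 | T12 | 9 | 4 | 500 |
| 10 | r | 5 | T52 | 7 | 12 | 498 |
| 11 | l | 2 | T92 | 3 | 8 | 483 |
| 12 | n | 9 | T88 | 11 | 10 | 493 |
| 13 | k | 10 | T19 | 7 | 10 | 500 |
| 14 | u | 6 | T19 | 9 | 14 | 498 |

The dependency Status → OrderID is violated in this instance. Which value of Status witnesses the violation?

5

Status=5: rows 1, 10 → OrderID takes values {485, 498} — violation
Status=6: rows 2, 7, 14 → OrderID = 498, 498, 498 ✓
Status=7: row 3 → OrderID = 486 ✓
Status=10: rows 4, 9, 13 → OrderID = 500, 500, 500 ✓
Status=12: row 5 → OrderID = 496 ✓
Status=13: row 6 → OrderID = 485 ✓
Status=1: row 8 → OrderID = 481 ✓
Status=2: row 11 → OrderID = 483 ✓
Status=9: row 12 → OrderID = 493 ✓
The only Status value with inconsistent OrderID is Status=5.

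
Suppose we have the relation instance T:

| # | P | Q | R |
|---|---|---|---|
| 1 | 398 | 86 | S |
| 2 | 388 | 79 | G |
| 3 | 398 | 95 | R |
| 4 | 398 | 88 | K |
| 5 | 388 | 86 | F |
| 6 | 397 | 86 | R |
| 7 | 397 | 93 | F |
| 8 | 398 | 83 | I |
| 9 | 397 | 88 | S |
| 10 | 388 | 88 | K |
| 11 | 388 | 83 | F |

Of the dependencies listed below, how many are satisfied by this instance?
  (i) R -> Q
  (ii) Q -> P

0

(i) R -> Q: R=S: rows 1, 9 → Q takes values {86, 88} — violation; R=R: rows 3, 6 → Q takes values {95, 86} — violation; R=F: rows 5, 7, 11 → Q takes values {86, 93, 83} — violation — fails.
(ii) Q -> P: Q=86: rows 1, 5, 6 → P takes values {398, 388, 397} — violation; Q=88: rows 4, 9, 10 → P takes values {398, 397, 388} — violation; Q=83: rows 8, 11 → P takes values {398, 388} — violation — fails.
None of the 2 dependencies hold.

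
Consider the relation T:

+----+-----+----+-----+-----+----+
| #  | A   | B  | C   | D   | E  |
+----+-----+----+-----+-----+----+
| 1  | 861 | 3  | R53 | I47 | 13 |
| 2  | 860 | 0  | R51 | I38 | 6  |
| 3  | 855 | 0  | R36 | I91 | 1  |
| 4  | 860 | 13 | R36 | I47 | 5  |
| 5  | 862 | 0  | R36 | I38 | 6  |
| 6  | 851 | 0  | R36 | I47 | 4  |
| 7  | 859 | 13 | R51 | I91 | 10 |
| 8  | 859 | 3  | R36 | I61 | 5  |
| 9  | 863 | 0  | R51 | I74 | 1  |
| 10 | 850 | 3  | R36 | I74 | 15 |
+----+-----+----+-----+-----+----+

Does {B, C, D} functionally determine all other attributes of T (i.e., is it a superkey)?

All 10 rows have distinct {B, C, D} values, so {B, C, D} → (all attributes) holds and {B, C, D} is a superkey.

Yes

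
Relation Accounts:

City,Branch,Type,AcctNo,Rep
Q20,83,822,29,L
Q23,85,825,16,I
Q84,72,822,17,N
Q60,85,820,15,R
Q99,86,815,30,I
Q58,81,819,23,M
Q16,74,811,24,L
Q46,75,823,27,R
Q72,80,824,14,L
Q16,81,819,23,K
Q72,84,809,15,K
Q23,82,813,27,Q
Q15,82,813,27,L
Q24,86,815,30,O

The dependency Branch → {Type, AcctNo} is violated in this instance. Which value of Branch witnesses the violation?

Branch=83: 1 row → {Type,AcctNo} = (822, 29) ✓
Branch=85: 2 rows → {Type,AcctNo} takes values {(825, 16), (820, 15)} — violation
Branch=72: 1 row → {Type,AcctNo} = (822, 17) ✓
Branch=86: 2 rows → {Type,AcctNo} = (815, 30), (815, 30) ✓
Branch=81: 2 rows → {Type,AcctNo} = (819, 23), (819, 23) ✓
Branch=74: 1 row → {Type,AcctNo} = (811, 24) ✓
Branch=75: 1 row → {Type,AcctNo} = (823, 27) ✓
Branch=80: 1 row → {Type,AcctNo} = (824, 14) ✓
Branch=84: 1 row → {Type,AcctNo} = (809, 15) ✓
Branch=82: 2 rows → {Type,AcctNo} = (813, 27), (813, 27) ✓
The only Branch value with inconsistent RHS is Branch=85.

85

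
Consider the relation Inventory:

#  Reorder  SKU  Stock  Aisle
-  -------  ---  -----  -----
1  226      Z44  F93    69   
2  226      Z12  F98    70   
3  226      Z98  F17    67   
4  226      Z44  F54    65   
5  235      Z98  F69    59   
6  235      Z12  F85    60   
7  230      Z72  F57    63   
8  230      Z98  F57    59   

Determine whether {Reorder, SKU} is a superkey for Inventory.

Rows 1 and 4 have the same {Reorder, SKU} value (Reorder=226, SKU=Z44) but are distinct tuples, so {Reorder, SKU} does not determine every attribute — not a superkey.

No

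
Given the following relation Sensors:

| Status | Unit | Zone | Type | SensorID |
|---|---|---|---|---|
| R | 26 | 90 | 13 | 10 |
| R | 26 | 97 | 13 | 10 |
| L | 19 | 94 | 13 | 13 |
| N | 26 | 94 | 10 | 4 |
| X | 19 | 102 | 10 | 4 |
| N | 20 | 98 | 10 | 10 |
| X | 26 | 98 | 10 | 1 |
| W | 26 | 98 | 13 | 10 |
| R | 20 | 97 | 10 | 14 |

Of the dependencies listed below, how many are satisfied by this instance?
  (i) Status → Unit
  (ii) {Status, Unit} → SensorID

1

(i) Status → Unit: Status=R: 3 rows → Unit takes values {26, 20} — violation; Status=N: 2 rows → Unit takes values {26, 20} — violation; Status=X: 2 rows → Unit takes values {19, 26} — violation — fails.
(ii) {Status, Unit} → SensorID: every LHS value maps to a single RHS value — holds.
1 of the 2 dependencies holds.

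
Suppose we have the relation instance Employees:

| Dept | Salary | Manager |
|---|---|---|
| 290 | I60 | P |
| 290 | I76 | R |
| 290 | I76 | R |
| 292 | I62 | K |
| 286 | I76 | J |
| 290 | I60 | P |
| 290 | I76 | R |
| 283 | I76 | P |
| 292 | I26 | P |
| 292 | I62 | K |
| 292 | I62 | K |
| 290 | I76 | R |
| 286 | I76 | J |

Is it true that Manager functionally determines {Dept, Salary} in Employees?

No

Manager=P: 4 rows → {Dept,Salary} takes values {(290, I60), (283, I76), (292, I26)} — violation
Manager=R: 4 rows → {Dept,Salary} = (290, I76), (290, I76), (290, I76), (290, I76) ✓
Manager=K: 3 rows → {Dept,Salary} = (292, I62), (292, I62), (292, I62) ✓
Manager=J: 2 rows → {Dept,Salary} = (286, I76), (286, I76) ✓
Two rows agree on Manager but differ on {Dept, Salary}, so Manager -> {Dept, Salary} does not hold.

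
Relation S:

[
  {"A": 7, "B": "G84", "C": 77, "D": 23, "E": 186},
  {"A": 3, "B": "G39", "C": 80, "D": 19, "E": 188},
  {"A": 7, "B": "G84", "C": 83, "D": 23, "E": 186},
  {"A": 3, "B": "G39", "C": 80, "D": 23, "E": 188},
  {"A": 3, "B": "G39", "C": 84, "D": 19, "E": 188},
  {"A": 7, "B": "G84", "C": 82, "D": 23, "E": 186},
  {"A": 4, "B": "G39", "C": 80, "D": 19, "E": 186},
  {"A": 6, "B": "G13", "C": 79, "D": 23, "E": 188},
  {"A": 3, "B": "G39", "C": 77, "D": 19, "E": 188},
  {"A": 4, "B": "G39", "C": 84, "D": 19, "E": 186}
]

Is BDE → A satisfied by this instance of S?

Yes

(B=G84, D=23, E=186): 3 rows → A = 7, 7, 7 ✓
(B=G39, D=19, E=188): 3 rows → A = 3, 3, 3 ✓
(B=G39, D=23, E=188): 1 row → A = 3 ✓
(B=G39, D=19, E=186): 2 rows → A = 4, 4 ✓
(B=G13, D=23, E=188): 1 row → A = 6 ✓
Every BDE value is associated with a single A value, so BDE → A holds.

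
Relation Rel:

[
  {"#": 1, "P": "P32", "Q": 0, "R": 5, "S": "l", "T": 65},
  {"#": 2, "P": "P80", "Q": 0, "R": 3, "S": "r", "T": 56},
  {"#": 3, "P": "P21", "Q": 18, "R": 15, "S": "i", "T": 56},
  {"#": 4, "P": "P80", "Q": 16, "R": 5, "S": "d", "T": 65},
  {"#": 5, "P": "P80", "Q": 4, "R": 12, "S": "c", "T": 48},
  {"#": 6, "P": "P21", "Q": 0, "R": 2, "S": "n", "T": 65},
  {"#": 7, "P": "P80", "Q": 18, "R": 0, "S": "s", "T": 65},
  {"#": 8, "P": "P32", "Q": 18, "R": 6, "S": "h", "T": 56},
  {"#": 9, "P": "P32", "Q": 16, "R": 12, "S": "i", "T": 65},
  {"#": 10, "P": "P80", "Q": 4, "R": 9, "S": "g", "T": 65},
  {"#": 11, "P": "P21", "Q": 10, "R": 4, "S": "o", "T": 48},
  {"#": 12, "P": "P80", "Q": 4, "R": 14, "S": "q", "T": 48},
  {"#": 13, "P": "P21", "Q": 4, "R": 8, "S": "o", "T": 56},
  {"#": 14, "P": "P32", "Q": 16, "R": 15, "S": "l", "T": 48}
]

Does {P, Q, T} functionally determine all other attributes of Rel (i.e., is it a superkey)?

Rows 5 and 12 have the same {P, Q, T} value (P=P80, Q=4, T=48) but are distinct tuples, so {P, Q, T} does not determine every attribute — not a superkey.

No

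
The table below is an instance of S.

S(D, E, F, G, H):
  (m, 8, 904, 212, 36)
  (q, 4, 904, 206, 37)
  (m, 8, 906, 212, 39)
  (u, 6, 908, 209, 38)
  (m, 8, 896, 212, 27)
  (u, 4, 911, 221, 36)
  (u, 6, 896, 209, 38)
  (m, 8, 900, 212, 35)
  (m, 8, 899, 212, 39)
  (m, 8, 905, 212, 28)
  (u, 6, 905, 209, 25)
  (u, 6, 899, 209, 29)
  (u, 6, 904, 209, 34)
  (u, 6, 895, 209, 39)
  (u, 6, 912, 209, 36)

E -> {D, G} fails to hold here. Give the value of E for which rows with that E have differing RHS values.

E=8: 6 rows → {D,G} = (m, 212), (m, 212), (m, 212), (m, 212), (m, 212), (m, 212) ✓
E=4: 2 rows → {D,G} takes values {(q, 206), (u, 221)} — violation
E=6: 7 rows → {D,G} = (u, 209), (u, 209), (u, 209), (u, 209), (u, 209), (u, 209), (u, 209) ✓
The only E value with inconsistent RHS is E=4.

4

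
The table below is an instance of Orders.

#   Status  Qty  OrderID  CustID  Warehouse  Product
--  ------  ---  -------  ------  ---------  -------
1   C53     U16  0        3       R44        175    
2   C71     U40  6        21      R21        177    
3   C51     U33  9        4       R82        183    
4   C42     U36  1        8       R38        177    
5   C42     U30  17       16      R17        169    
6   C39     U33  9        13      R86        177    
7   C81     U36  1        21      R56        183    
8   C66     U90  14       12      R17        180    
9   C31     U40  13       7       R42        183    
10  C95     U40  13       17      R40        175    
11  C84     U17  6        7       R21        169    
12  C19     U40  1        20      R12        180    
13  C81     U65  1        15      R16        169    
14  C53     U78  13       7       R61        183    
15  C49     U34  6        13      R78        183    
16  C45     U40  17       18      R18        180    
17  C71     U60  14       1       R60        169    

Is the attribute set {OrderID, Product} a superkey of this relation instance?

Rows 9 and 14 have the same {OrderID, Product} value (OrderID=13, Product=183) but are distinct tuples, so {OrderID, Product} does not determine every attribute — not a superkey.

No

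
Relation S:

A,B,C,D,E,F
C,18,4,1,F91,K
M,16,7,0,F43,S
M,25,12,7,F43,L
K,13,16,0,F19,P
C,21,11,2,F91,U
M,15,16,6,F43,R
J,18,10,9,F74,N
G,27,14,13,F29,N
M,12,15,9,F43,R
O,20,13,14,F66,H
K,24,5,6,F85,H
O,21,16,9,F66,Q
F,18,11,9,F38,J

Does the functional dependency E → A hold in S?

E=F91: 2 rows → A = C, C ✓
E=F43: 4 rows → A = M, M, M, M ✓
E=F19: 1 row → A = K ✓
E=F74: 1 row → A = J ✓
E=F29: 1 row → A = G ✓
E=F66: 2 rows → A = O, O ✓
E=F85: 1 row → A = K ✓
E=F38: 1 row → A = F ✓
Every E value is associated with a single A value, so E → A holds.

Yes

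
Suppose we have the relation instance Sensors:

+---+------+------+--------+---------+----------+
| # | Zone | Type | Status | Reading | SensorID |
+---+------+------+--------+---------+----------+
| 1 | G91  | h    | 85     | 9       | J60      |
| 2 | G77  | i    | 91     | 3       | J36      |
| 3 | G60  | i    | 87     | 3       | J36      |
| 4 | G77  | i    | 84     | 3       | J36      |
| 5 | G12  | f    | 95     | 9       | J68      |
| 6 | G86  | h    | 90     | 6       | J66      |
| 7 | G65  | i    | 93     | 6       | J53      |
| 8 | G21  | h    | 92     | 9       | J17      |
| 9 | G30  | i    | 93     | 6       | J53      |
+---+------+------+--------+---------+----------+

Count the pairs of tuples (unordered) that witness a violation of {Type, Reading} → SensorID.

1

(Type=h, Reading=9): violating pairs (1,8) — 1 pair.
(Type=i, Reading=3): all 3 rows agree on SensorID — 0 pairs.
(Type=i, Reading=6): all 2 rows agree on SensorID — 0 pairs.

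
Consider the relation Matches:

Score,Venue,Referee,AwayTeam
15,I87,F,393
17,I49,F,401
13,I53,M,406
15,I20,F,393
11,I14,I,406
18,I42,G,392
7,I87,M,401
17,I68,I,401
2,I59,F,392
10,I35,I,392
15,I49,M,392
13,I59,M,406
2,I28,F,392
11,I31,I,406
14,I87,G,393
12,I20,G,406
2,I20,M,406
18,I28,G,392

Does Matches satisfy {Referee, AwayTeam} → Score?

(Referee=F, AwayTeam=393): 2 rows → Score = 15, 15 ✓
(Referee=F, AwayTeam=401): 1 row → Score = 17 ✓
(Referee=M, AwayTeam=406): 3 rows → Score takes values {13, 2} — violation
(Referee=I, AwayTeam=406): 2 rows → Score = 11, 11 ✓
(Referee=G, AwayTeam=392): 2 rows → Score = 18, 18 ✓
(Referee=M, AwayTeam=401): 1 row → Score = 7 ✓
(Referee=I, AwayTeam=401): 1 row → Score = 17 ✓
(Referee=F, AwayTeam=392): 2 rows → Score = 2, 2 ✓
(Referee=I, AwayTeam=392): 1 row → Score = 10 ✓
(Referee=M, AwayTeam=392): 1 row → Score = 15 ✓
(Referee=G, AwayTeam=393): 1 row → Score = 14 ✓
(Referee=G, AwayTeam=406): 1 row → Score = 12 ✓
Two rows agree on {Referee, AwayTeam} but differ on Score, so {Referee, AwayTeam} → Score does not hold.

No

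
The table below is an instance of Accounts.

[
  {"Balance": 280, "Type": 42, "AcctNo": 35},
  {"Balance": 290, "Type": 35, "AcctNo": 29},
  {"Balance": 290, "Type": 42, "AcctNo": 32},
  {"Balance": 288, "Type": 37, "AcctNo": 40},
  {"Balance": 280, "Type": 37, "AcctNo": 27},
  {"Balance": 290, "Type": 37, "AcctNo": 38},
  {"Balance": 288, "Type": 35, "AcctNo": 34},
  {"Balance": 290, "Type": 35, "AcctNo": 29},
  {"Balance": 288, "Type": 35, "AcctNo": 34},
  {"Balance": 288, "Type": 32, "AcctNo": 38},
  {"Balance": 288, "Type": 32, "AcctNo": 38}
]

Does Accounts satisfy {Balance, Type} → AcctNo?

Yes

(Balance=280, Type=42): 1 row → AcctNo = 35 ✓
(Balance=290, Type=35): 2 rows → AcctNo = 29, 29 ✓
(Balance=290, Type=42): 1 row → AcctNo = 32 ✓
(Balance=288, Type=37): 1 row → AcctNo = 40 ✓
(Balance=280, Type=37): 1 row → AcctNo = 27 ✓
(Balance=290, Type=37): 1 row → AcctNo = 38 ✓
(Balance=288, Type=35): 2 rows → AcctNo = 34, 34 ✓
(Balance=288, Type=32): 2 rows → AcctNo = 38, 38 ✓
Every {Balance, Type} value is associated with a single AcctNo value, so {Balance, Type} → AcctNo holds.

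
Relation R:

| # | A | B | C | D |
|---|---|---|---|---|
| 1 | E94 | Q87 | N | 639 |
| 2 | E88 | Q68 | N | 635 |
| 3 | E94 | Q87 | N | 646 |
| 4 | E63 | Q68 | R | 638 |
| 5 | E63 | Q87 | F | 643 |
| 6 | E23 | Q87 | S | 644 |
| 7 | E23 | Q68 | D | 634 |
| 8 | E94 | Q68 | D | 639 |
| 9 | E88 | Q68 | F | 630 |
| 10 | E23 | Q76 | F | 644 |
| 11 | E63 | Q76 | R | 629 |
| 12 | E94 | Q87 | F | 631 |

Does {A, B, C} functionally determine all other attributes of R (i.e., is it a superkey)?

Rows 1 and 3 have the same {A, B, C} value (A=E94, B=Q87, C=N) but are distinct tuples, so {A, B, C} does not determine every attribute — not a superkey.

No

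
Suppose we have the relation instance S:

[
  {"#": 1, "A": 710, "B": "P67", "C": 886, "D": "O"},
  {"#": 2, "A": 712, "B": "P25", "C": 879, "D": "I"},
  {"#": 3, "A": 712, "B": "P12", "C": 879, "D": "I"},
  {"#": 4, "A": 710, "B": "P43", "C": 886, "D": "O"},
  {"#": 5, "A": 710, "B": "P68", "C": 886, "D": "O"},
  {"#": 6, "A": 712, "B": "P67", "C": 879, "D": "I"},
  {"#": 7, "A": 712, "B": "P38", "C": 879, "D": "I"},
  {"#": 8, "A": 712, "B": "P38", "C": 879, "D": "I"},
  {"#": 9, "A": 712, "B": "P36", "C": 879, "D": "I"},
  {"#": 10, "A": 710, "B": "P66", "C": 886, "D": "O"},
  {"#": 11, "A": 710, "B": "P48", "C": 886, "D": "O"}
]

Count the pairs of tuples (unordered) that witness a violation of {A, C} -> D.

(A=710, C=886): all 5 rows agree on D — 0 pairs.
(A=712, C=879): all 6 rows agree on D — 0 pairs.

0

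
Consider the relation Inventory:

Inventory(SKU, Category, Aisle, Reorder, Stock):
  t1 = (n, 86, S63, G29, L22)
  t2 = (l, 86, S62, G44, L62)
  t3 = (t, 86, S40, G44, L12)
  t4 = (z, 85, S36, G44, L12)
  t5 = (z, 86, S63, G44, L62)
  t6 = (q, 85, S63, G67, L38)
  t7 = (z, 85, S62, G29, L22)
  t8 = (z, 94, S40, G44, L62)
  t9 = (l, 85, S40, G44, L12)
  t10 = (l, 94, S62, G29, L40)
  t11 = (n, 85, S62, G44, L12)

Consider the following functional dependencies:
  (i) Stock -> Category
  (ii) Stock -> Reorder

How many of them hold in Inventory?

1

(i) Stock -> Category: Stock=L22: rows 1, 7 → Category takes values {86, 85} — violation; Stock=L62: rows 2, 5, 8 → Category takes values {86, 94} — violation; Stock=L12: rows 3, 4, 9, 11 → Category takes values {86, 85} — violation — fails.
(ii) Stock -> Reorder: every LHS value maps to a single RHS value — holds.
1 of the 2 dependencies holds.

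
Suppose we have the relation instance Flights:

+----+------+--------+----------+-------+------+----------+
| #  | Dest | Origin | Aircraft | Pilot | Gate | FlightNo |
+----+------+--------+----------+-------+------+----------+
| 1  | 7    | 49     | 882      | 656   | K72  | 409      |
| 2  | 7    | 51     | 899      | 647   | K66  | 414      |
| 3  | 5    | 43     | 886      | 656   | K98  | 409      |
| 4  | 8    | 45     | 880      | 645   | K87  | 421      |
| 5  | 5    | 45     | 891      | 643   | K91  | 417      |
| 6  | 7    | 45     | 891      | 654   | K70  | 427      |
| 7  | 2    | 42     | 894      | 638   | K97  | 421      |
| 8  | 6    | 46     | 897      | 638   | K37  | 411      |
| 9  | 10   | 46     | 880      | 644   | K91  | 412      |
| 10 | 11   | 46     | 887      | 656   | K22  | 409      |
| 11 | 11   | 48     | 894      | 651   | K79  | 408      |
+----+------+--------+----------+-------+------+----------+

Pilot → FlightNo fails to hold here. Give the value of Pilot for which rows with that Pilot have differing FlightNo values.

638

Pilot=656: rows 1, 3, 10 → FlightNo = 409, 409, 409 ✓
Pilot=647: row 2 → FlightNo = 414 ✓
Pilot=645: row 4 → FlightNo = 421 ✓
Pilot=643: row 5 → FlightNo = 417 ✓
Pilot=654: row 6 → FlightNo = 427 ✓
Pilot=638: rows 7, 8 → FlightNo takes values {421, 411} — violation
Pilot=644: row 9 → FlightNo = 412 ✓
Pilot=651: row 11 → FlightNo = 408 ✓
The only Pilot value with inconsistent FlightNo is Pilot=638.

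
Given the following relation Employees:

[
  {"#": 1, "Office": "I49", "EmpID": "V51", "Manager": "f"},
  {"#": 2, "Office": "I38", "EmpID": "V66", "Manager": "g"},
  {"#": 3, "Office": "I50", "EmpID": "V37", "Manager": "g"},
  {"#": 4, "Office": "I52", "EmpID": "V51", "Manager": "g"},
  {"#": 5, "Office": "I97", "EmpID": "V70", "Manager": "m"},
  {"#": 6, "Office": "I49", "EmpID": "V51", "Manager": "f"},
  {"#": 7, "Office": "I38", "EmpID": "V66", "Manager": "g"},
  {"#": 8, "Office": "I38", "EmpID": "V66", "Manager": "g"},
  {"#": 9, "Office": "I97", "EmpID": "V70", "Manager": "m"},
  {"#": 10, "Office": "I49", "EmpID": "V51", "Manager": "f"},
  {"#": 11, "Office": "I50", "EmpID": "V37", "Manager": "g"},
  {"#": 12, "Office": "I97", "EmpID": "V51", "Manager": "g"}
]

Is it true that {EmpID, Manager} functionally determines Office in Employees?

No

(EmpID=V51, Manager=f): rows 1, 6, 10 → Office = I49, I49, I49 ✓
(EmpID=V66, Manager=g): rows 2, 7, 8 → Office = I38, I38, I38 ✓
(EmpID=V37, Manager=g): rows 3, 11 → Office = I50, I50 ✓
(EmpID=V51, Manager=g): rows 4, 12 → Office takes values {I52, I97} — violation
(EmpID=V70, Manager=m): rows 5, 9 → Office = I97, I97 ✓
Two rows agree on {EmpID, Manager} but differ on Office, so {EmpID, Manager} -> Office does not hold.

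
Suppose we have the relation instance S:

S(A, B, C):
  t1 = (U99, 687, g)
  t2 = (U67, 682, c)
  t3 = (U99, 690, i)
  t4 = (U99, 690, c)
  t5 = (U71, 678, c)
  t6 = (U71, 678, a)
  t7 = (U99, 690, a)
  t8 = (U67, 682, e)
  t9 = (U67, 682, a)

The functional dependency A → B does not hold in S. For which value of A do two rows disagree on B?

A=U99: rows 1, 3, 4, 7 → B takes values {687, 690} — violation
A=U67: rows 2, 8, 9 → B = 682, 682, 682 ✓
A=U71: rows 5, 6 → B = 678, 678 ✓
The only A value with inconsistent B is A=U99.

U99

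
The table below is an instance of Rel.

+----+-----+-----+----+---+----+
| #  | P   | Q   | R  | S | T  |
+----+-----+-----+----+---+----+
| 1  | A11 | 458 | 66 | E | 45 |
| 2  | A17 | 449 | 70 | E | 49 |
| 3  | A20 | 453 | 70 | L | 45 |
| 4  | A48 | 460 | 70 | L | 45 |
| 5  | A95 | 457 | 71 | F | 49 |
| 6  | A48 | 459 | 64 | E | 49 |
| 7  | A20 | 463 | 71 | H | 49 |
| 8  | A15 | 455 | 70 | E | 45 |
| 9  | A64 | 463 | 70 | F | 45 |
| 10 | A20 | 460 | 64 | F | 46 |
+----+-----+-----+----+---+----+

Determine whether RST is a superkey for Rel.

No

Rows 3 and 4 have the same RST value (R=70, S=L, T=45) but are distinct tuples, so RST does not determine every attribute — not a superkey.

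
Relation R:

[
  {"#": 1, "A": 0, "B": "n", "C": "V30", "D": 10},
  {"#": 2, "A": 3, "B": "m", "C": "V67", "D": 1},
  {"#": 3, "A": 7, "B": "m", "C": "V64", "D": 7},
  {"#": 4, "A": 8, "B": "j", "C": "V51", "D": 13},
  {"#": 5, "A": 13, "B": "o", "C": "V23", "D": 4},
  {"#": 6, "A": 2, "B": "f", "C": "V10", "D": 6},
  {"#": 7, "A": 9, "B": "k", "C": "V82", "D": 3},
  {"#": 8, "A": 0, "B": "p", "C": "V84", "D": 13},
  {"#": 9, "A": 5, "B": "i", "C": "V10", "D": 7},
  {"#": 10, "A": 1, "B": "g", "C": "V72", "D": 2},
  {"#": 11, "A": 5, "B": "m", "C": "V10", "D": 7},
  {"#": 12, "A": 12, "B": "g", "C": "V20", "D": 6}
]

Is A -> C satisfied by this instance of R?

No

A=0: rows 1, 8 → C takes values {V30, V84} — violation
A=3: row 2 → C = V67 ✓
A=7: row 3 → C = V64 ✓
A=8: row 4 → C = V51 ✓
A=13: row 5 → C = V23 ✓
A=2: row 6 → C = V10 ✓
A=9: row 7 → C = V82 ✓
A=5: rows 9, 11 → C = V10, V10 ✓
A=1: row 10 → C = V72 ✓
A=12: row 12 → C = V20 ✓
Two rows agree on A but differ on C, so A -> C does not hold.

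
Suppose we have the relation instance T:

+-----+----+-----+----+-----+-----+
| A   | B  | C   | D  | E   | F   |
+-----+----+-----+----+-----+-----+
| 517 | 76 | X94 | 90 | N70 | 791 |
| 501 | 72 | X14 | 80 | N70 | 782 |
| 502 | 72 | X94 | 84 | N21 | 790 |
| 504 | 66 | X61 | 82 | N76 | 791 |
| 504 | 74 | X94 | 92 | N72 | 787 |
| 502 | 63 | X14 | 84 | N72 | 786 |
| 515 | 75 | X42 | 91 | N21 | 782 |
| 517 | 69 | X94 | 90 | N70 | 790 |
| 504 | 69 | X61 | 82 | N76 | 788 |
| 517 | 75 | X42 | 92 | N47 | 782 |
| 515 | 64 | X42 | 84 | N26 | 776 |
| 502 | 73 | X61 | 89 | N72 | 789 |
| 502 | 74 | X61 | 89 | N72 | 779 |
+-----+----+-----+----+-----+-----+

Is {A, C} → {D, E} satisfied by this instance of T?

No

(A=517, C=X94): 2 rows → {D,E} = (90, N70), (90, N70) ✓
(A=501, C=X14): 1 row → {D,E} = (80, N70) ✓
(A=502, C=X94): 1 row → {D,E} = (84, N21) ✓
(A=504, C=X61): 2 rows → {D,E} = (82, N76), (82, N76) ✓
(A=504, C=X94): 1 row → {D,E} = (92, N72) ✓
(A=502, C=X14): 1 row → {D,E} = (84, N72) ✓
(A=515, C=X42): 2 rows → {D,E} takes values {(91, N21), (84, N26)} — violation
(A=517, C=X42): 1 row → {D,E} = (92, N47) ✓
(A=502, C=X61): 2 rows → {D,E} = (89, N72), (89, N72) ✓
Two rows agree on {A, C} but differ on {D, E}, so {A, C} → {D, E} does not hold.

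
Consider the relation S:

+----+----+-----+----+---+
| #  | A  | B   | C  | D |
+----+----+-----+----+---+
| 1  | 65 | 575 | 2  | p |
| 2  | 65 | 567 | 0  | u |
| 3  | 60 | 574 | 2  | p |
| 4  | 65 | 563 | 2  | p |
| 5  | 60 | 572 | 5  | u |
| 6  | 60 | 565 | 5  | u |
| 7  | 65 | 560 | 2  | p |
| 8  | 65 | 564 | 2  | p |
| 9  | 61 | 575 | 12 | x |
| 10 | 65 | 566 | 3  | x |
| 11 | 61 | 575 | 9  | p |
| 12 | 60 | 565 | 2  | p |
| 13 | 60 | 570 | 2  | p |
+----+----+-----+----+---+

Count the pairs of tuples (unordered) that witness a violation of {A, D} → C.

0

(A=65, D=p): all 4 rows agree on C — 0 pairs.
(A=60, D=p): all 3 rows agree on C — 0 pairs.
(A=60, D=u): all 2 rows agree on C — 0 pairs.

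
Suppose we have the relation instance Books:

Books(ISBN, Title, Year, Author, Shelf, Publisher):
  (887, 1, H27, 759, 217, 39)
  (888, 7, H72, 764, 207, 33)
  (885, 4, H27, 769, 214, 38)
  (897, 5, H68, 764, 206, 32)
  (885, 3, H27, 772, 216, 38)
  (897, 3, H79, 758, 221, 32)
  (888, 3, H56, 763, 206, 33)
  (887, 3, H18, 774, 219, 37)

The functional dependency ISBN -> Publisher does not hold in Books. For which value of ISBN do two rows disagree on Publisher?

887

ISBN=887: 2 rows → Publisher takes values {39, 37} — violation
ISBN=888: 2 rows → Publisher = 33, 33 ✓
ISBN=885: 2 rows → Publisher = 38, 38 ✓
ISBN=897: 2 rows → Publisher = 32, 32 ✓
The only ISBN value with inconsistent Publisher is ISBN=887.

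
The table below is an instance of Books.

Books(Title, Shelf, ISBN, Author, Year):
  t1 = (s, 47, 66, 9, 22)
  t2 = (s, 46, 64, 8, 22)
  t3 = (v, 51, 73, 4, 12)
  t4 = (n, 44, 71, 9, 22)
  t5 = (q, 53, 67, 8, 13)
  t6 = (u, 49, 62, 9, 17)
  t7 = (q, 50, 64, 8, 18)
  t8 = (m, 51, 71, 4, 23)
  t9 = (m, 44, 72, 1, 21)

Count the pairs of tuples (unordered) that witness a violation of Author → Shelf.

6

Author=9: violating pairs (1,4), (1,6), (4,6) — 3 pairs.
Author=8: violating pairs (2,5), (2,7), (5,7) — 3 pairs.
Author=4: all 2 rows agree on Shelf — 0 pairs.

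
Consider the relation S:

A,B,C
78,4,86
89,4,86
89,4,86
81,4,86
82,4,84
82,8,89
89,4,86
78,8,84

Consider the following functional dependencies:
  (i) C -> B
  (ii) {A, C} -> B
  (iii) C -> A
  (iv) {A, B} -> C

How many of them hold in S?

(i) C -> B: C=84: 2 rows → B takes values {4, 8} — violation — fails.
(ii) {A, C} -> B: every LHS value maps to a single RHS value — holds.
(iii) C -> A: C=86: 5 rows → A takes values {78, 89, 81} — violation; C=84: 2 rows → A takes values {82, 78} — violation — fails.
(iv) {A, B} -> C: every LHS value maps to a single RHS value — holds.
2 of the 4 dependencies hold.

2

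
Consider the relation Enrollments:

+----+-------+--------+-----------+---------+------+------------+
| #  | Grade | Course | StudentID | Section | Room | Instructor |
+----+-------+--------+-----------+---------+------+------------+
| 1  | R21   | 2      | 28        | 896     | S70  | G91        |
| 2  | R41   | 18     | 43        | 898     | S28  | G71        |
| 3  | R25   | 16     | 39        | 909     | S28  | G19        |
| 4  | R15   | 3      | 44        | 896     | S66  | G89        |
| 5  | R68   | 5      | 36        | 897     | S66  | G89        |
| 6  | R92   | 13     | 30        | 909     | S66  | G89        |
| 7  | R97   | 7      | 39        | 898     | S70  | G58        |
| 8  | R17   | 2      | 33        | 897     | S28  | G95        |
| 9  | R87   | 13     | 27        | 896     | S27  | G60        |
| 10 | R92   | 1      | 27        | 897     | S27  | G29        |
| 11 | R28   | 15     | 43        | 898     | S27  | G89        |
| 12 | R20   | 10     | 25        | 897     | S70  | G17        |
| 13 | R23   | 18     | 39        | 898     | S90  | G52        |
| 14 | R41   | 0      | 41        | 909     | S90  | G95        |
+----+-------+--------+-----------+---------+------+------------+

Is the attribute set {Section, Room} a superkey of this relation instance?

All 14 rows have distinct {Section, Room} values, so {Section, Room} → (all attributes) holds and {Section, Room} is a superkey.

Yes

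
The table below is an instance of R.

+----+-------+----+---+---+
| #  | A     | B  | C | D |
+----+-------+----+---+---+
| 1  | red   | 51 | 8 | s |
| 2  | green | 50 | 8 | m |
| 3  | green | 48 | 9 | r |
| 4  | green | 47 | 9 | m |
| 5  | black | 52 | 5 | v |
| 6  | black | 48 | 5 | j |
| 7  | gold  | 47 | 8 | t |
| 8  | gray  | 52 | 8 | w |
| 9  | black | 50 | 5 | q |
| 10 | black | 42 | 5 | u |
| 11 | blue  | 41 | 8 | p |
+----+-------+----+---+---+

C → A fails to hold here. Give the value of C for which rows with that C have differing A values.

C=8: rows 1, 2, 7, 8, 11 → A takes values {red, green, gold, gray, blue} — violation
C=9: rows 3, 4 → A = green, green ✓
C=5: rows 5, 6, 9, 10 → A = black, black, black, black ✓
The only C value with inconsistent A is C=8.

8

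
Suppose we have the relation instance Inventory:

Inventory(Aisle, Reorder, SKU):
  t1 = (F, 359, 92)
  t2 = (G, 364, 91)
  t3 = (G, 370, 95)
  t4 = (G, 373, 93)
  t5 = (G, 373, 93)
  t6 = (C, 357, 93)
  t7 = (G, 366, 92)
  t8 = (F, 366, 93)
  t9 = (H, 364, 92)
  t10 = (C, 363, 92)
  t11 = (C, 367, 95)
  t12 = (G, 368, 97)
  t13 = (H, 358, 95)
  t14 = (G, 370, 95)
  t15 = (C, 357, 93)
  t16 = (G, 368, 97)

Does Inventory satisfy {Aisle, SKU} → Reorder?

Yes

(Aisle=F, SKU=92): row 1 → Reorder = 359 ✓
(Aisle=G, SKU=91): row 2 → Reorder = 364 ✓
(Aisle=G, SKU=95): rows 3, 14 → Reorder = 370, 370 ✓
(Aisle=G, SKU=93): rows 4, 5 → Reorder = 373, 373 ✓
(Aisle=C, SKU=93): rows 6, 15 → Reorder = 357, 357 ✓
(Aisle=G, SKU=92): row 7 → Reorder = 366 ✓
(Aisle=F, SKU=93): row 8 → Reorder = 366 ✓
(Aisle=H, SKU=92): row 9 → Reorder = 364 ✓
(Aisle=C, SKU=92): row 10 → Reorder = 363 ✓
(Aisle=C, SKU=95): row 11 → Reorder = 367 ✓
(Aisle=G, SKU=97): rows 12, 16 → Reorder = 368, 368 ✓
(Aisle=H, SKU=95): row 13 → Reorder = 358 ✓
Every {Aisle, SKU} value is associated with a single Reorder value, so {Aisle, SKU} → Reorder holds.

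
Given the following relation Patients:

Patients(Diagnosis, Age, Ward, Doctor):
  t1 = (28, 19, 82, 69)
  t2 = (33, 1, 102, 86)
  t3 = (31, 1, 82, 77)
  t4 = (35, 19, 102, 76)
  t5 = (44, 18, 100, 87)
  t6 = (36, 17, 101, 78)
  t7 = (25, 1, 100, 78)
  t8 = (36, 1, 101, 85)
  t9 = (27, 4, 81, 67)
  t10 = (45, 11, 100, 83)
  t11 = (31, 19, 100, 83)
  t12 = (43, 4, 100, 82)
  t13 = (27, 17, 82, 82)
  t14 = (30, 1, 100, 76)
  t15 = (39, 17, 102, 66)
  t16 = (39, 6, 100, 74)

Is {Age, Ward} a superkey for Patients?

Rows 7 and 14 have the same {Age, Ward} value (Age=1, Ward=100) but are distinct tuples, so {Age, Ward} does not determine every attribute — not a superkey.

No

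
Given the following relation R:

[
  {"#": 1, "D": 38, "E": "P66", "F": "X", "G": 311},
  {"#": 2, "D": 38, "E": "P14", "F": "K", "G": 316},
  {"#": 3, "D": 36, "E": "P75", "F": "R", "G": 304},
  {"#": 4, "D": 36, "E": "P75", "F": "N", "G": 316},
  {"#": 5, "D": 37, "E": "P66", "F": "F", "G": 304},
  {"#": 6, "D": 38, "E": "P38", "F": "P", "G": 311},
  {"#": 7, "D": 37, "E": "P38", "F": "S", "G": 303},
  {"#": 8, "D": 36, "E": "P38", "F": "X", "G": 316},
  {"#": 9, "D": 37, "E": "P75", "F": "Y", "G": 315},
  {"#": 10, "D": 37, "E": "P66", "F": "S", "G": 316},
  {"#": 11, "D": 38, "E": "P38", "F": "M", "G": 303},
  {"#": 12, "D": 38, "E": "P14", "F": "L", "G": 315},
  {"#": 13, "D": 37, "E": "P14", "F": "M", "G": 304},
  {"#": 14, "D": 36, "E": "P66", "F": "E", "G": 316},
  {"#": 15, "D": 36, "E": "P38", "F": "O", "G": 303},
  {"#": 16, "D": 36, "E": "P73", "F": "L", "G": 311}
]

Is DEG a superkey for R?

All 16 rows have distinct DEG values, so DEG → (all attributes) holds and DEG is a superkey.

Yes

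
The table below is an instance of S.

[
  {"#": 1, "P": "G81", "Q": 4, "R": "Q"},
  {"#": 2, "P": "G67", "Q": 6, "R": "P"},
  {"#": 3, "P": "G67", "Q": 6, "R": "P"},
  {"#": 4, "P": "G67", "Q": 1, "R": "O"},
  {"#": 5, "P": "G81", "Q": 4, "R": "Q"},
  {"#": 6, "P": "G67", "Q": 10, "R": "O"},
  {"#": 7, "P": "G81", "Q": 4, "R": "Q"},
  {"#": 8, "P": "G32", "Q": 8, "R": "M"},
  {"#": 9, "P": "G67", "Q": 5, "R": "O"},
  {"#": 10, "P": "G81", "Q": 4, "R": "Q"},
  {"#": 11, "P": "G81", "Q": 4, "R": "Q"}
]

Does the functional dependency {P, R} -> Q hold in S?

No

(P=G81, R=Q): rows 1, 5, 7, 10, 11 → Q = 4, 4, 4, 4, 4 ✓
(P=G67, R=P): rows 2, 3 → Q = 6, 6 ✓
(P=G67, R=O): rows 4, 6, 9 → Q takes values {1, 10, 5} — violation
(P=G32, R=M): row 8 → Q = 8 ✓
Two rows agree on {P, R} but differ on Q, so {P, R} -> Q does not hold.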